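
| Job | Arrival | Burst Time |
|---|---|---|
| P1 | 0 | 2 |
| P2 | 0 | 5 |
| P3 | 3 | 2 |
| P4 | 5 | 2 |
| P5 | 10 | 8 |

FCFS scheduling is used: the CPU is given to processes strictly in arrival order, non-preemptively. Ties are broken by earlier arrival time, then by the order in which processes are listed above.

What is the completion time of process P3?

9

Gantt: | P1 0-2 | P2 2-7 | P3 7-9 | P4 9-11 | P5 11-19 |
Completion: P1=2  P2=7  P3=9  P4=11  P5=19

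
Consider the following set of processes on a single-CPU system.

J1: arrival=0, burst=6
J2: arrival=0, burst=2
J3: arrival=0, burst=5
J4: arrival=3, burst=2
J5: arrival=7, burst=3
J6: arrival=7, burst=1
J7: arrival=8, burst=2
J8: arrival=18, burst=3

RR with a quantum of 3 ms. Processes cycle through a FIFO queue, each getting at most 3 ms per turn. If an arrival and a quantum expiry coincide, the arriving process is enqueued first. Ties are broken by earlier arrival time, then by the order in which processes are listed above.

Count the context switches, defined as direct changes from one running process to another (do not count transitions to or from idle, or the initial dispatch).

Schedule: | J1 0-3 | J2 3-5 | J3 5-8 | J4 8-10 | J1 10-13 | J5 13-16 | J6 16-17 | J7 17-19 | J3 19-21 | J8 21-24 |
Completion: J1=13  J2=5  J3=21  J4=10  J5=16  J6=17  J7=19  J8=24
Turnaround (C−A): J1=13  J2=5  J3=21  J4=7  J5=9  J6=10  J7=11  J8=6

9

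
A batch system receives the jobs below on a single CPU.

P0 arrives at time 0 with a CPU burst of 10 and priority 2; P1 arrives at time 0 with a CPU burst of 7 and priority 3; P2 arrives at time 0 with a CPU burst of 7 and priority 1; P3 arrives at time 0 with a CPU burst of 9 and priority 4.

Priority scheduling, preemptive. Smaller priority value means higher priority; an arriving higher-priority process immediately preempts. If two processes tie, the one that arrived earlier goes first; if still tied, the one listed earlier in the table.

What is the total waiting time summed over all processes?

Timeline: | P2 0-7 | P0 7-17 | P1 17-24 | P3 24-33 |
Completion: P0=17  P1=24  P2=7  P3=33
Waiting = turnaround − burst: P0=7, P1=17, P2=0, P3=24
Total waiting = 7 + 17 + 0 + 24 = 48

48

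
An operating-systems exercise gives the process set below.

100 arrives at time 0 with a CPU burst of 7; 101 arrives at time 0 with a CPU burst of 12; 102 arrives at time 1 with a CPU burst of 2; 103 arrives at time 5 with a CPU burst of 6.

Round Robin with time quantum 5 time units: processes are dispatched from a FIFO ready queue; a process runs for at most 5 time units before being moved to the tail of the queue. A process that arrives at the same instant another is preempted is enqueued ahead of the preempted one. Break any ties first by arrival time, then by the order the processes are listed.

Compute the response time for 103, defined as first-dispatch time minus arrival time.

7

Gantt: | 100 0-5 | 101 5-10 | 102 10-12 | 103 12-17 | 100 17-19 | 101 19-24 | 103 24-25 | 101 25-27 |
Completion: 100=19  101=27  102=12  103=25
Turnaround (C−A): 100=19  101=27  102=11  103=20
Response(103) = first start − arrival = 12 − 5 = 7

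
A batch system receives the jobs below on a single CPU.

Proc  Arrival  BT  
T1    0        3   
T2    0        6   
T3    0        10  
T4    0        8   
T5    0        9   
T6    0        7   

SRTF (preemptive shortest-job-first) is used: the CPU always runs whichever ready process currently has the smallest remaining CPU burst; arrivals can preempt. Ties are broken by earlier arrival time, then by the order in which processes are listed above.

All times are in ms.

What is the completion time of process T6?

Timeline: | T1 0-3 | T2 3-9 | T6 9-16 | T4 16-24 | T5 24-33 | T3 33-43 |
Completion: T1=3  T2=9  T3=43  T4=24  T5=33  T6=16

16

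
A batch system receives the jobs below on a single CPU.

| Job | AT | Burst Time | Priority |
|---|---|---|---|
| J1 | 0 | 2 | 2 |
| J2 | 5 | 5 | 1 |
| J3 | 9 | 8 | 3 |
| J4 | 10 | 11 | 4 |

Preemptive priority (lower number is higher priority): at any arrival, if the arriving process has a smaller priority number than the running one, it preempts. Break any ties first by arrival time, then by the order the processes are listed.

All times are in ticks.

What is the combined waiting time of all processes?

Timeline: | J1 0-2 | idle 2-5 | J2 5-10 | J3 10-18 | J4 18-29 |
Completion: J1=2  J2=10  J3=18  J4=29
Waiting = turnaround − burst: J1=0, J2=0, J3=1, J4=8
Total waiting = 0 + 0 + 1 + 8 = 9

9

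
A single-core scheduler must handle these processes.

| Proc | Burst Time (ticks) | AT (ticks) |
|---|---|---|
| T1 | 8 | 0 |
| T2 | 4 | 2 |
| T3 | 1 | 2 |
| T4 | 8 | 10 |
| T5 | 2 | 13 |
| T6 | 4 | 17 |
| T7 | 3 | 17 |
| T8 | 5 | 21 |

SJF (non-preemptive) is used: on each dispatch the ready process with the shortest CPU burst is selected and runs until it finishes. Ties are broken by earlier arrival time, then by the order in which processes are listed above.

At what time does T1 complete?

Schedule: | T1 0-8 | T3 8-9 | T2 9-13 | T5 13-15 | T4 15-23 | T7 23-26 | T6 26-30 | T8 30-35 |
Completion: T1=8  T2=13  T3=9  T4=23  T5=15  T6=30  T7=26  T8=35
Turnaround (C−A): T1=8  T2=11  T3=7  T4=13  T5=2  T6=13  T7=9  T8=14

8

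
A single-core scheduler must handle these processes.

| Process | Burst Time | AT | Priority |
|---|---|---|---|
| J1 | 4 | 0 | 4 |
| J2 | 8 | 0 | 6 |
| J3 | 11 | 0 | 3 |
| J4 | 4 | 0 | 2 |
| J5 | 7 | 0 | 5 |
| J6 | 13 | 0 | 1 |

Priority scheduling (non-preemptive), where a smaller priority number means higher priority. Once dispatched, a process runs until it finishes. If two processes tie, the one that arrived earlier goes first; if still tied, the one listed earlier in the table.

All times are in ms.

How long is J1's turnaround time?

Timeline: | J6 0-13 | J4 13-17 | J3 17-28 | J1 28-32 | J5 32-39 | J2 39-47 |
Completion: J1=32  J2=47  J3=28  J4=17  J5=39  J6=13
Turnaround (C−A): J1=32  J2=47  J3=28  J4=17  J5=39  J6=13
Turnaround(J1) = completion − arrival = 32 − 0 = 32

32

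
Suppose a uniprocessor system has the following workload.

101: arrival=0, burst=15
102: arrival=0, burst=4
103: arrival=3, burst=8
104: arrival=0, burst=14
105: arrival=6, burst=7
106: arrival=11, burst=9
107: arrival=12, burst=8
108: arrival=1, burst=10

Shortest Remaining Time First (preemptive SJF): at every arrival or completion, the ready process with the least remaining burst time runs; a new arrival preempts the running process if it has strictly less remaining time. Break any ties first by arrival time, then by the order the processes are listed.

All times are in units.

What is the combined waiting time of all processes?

171

Schedule: | 102 0-4 | 103 4-12 | 105 12-19 | 107 19-27 | 106 27-36 | 108 36-46 | 104 46-60 | 101 60-75 |
Completion: 101=75  102=4  103=12  104=60  105=19  106=36  107=27  108=46
Turnaround (C−A): 101=75  102=4  103=9  104=60  105=13  106=25  107=15  108=45
Waiting = turnaround − burst: 101=60, 102=0, 103=1, 104=46, 105=6, 106=16, 107=7, 108=35
Total waiting = 60 + 0 + 1 + 46 + 6 + 16 + 7 + 35 = 171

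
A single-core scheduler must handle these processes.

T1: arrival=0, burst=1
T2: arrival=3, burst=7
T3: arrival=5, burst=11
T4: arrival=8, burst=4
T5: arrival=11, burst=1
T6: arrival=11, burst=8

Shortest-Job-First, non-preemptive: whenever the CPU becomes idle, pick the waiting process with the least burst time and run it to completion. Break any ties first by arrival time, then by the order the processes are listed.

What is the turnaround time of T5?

Timeline: | T1 0-1 | idle 1-3 | T2 3-10 | T4 10-14 | T5 14-15 | T6 15-23 | T3 23-34 |
Completion: T1=1  T2=10  T3=34  T4=14  T5=15  T6=23
Turnaround(T5) = completion − arrival = 15 − 11 = 4

4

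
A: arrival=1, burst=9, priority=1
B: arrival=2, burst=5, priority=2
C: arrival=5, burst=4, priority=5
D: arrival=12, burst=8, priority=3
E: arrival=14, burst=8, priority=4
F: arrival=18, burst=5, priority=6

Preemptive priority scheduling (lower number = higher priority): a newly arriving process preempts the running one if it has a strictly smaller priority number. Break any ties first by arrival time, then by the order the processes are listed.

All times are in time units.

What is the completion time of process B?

Timeline: | idle 0-1 | A 1-10 | B 10-15 | D 15-23 | E 23-31 | C 31-35 | F 35-40 |
Completion: A=10  B=15  C=35  D=23  E=31  F=40
Turnaround (C−A): A=9  B=13  C=30  D=11  E=17  F=22

15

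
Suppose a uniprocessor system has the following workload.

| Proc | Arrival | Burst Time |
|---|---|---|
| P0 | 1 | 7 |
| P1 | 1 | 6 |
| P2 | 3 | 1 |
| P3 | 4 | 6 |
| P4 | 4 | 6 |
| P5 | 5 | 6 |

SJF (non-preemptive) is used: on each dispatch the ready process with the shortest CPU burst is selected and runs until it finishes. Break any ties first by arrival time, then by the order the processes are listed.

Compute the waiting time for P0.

25

Timeline: | idle 0-1 | P1 1-7 | P2 7-8 | P3 8-14 | P4 14-20 | P5 20-26 | P0 26-33 |
Completion: P0=33  P1=7  P2=8  P3=14  P4=20  P5=26
Turnaround (C−A): P0=32  P1=6  P2=5  P3=10  P4=16  P5=21
Waiting(P0) = turnaround − burst = 32 − 7 = 25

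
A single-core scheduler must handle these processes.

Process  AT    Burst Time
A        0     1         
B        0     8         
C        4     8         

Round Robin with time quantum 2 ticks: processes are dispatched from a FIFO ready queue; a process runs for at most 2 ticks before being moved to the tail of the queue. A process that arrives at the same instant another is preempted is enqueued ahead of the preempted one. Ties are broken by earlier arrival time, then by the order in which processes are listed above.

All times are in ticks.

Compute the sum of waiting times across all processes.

Schedule: | A 0-1 | B 1-5 | C 5-7 | B 7-9 | C 9-11 | B 11-13 | C 13-17 |
Completion: A=1  B=13  C=17
Turnaround (C−A): A=1  B=13  C=13
Waiting = turnaround − burst: A=0, B=5, C=5
Total waiting = 0 + 5 + 5 = 10

10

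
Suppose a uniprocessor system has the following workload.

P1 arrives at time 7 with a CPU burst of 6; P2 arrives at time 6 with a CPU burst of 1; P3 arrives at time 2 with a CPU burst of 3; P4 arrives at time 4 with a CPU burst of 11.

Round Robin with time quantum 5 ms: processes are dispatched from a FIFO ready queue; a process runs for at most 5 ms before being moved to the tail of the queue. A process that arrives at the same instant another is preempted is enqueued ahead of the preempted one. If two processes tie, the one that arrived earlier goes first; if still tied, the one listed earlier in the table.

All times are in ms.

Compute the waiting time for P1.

9

Schedule: | idle 0-2 | P3 2-5 | P4 5-10 | P2 10-11 | P1 11-16 | P4 16-21 | P1 21-22 | P4 22-23 |
Completion: P1=22  P2=11  P3=5  P4=23
Turnaround (C−A): P1=15  P2=5  P3=3  P4=19
Waiting(P1) = turnaround − burst = 15 − 6 = 9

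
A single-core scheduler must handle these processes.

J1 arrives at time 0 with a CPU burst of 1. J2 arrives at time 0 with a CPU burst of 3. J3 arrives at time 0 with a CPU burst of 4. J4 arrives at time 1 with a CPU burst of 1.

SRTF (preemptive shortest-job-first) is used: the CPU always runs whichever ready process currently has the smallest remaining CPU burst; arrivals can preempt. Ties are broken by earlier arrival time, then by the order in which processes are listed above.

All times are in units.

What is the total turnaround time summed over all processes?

Timeline: | J1 0-1 | J4 1-2 | J2 2-5 | J3 5-9 |
Completion: J1=1  J2=5  J3=9  J4=2
Turnaround (C−A): J1=1  J2=5  J3=9  J4=1
Turnaround = completion − arrival: J1=1, J2=5, J3=9, J4=1
Total turnaround = 1 + 5 + 9 + 1 = 16

16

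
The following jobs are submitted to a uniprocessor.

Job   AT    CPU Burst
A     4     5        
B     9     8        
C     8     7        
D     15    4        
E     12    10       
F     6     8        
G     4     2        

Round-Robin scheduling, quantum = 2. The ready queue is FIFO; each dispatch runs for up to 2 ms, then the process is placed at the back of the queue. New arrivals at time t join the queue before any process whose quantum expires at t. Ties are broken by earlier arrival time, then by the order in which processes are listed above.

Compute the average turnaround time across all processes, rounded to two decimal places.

Timeline: | idle 0-4 | A 4-6 | G 6-8 | F 8-10 | A 10-12 | C 12-14 | B 14-16 | F 16-18 | E 18-20 | A 20-21 | C 21-23 | D 23-25 | B 25-27 | F 27-29 | E 29-31 | C 31-33 | D 33-35 | B 35-37 | F 37-39 | E 39-41 | C 41-42 | B 42-44 | E 44-48 |
Completion: A=21  B=44  C=42  D=35  E=48  F=39  G=8
Turnaround (C−A): A=17  B=35  C=34  D=20  E=36  F=33  G=4
Turnaround times: A=17, B=35, C=34, D=20, E=36, F=33, G=4
Average turnaround = (17+35+34+20+36+33+4) / 7 = 179/7 = 25.57

25.57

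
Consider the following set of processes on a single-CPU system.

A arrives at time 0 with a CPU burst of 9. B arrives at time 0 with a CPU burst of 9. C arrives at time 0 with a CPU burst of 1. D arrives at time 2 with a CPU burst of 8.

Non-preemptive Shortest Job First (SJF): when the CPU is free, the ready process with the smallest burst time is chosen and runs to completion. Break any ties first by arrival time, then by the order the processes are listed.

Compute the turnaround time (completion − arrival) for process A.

10

Gantt: | C 0-1 | A 1-10 | D 10-18 | B 18-27 |
Completion: A=10  B=27  C=1  D=18
Turnaround (C−A): A=10  B=27  C=1  D=16
Turnaround(A) = completion − arrival = 10 − 0 = 10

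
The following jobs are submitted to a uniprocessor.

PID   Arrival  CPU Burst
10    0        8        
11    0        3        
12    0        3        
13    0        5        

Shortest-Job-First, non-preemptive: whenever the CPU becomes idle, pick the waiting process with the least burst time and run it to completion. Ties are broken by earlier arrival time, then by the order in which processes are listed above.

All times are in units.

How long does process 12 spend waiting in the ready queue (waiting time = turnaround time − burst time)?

Schedule: | 11 0-3 | 12 3-6 | 13 6-11 | 10 11-19 |
Completion: 10=19  11=3  12=6  13=11
Turnaround (C−A): 10=19  11=3  12=6  13=11
Waiting(12) = turnaround − burst = 6 − 3 = 3

3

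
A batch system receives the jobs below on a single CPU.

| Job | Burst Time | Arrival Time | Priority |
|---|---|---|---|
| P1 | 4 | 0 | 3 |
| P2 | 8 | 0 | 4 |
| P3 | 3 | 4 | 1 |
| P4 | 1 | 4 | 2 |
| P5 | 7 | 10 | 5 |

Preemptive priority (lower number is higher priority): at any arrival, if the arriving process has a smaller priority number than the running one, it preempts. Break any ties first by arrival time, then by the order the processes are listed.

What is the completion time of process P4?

8

Schedule: | P1 0-4 | P3 4-7 | P4 7-8 | P2 8-16 | P5 16-23 |
Completion: P1=4  P2=16  P3=7  P4=8  P5=23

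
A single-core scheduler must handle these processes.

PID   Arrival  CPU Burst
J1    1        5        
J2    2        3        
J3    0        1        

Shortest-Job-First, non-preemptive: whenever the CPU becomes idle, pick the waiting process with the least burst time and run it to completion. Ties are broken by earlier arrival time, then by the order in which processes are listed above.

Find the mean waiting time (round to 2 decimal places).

1.33

Schedule: | J3 0-1 | J1 1-6 | J2 6-9 |
Completion: J1=6  J2=9  J3=1
Turnaround (C−A): J1=5  J2=7  J3=1
Waiting times: J1=0, J2=4, J3=0
Average waiting = (0+4+0) / 3 = 4/3 = 1.33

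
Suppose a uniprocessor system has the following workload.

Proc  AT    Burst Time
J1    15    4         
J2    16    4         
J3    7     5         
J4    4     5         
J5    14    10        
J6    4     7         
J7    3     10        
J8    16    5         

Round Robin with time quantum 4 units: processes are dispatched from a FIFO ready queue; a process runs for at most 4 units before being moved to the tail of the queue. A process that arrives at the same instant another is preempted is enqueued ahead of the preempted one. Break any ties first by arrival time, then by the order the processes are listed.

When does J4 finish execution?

24

Timeline: | idle 0-3 | J7 3-7 | J4 7-11 | J6 11-15 | J3 15-19 | J7 19-23 | J4 23-24 | J5 24-28 | J1 28-32 | J6 32-35 | J2 35-39 | J8 39-43 | J3 43-44 | J7 44-46 | J5 46-50 | J8 50-51 | J5 51-53 |
Completion: J1=32  J2=39  J3=44  J4=24  J5=53  J6=35  J7=46  J8=51
Turnaround (C−A): J1=17  J2=23  J3=37  J4=20  J5=39  J6=31  J7=43  J8=35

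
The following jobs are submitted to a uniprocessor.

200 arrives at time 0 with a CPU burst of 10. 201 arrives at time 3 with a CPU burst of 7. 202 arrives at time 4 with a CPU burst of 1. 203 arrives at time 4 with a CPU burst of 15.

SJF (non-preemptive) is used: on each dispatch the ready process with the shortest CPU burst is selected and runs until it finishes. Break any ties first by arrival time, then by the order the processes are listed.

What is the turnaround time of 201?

Gantt: | 200 0-10 | 202 10-11 | 201 11-18 | 203 18-33 |
Completion: 200=10  201=18  202=11  203=33
Turnaround(201) = completion − arrival = 18 − 3 = 15

15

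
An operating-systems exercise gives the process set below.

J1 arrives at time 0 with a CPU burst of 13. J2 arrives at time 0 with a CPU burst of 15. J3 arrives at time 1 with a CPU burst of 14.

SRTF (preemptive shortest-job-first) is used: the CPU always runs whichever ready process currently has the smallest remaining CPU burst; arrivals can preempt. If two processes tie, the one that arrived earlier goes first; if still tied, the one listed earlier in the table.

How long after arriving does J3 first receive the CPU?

12

Schedule: | J1 0-13 | J3 13-27 | J2 27-42 |
Completion: J1=13  J2=42  J3=27
Turnaround (C−A): J1=13  J2=42  J3=26
Response(J3) = first start − arrival = 13 − 1 = 12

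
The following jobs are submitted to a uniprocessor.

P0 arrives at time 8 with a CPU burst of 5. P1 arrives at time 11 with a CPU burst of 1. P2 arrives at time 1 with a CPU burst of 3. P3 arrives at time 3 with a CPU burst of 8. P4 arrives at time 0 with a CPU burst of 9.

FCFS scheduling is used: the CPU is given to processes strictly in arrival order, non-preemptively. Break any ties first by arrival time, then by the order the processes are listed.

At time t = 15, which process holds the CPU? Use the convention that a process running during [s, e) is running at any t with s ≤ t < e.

P3

Timeline: | P4 0-9 | P2 9-12 | P3 12-20 | P0 20-25 | P1 25-26 |
Completion: P0=25  P1=26  P2=12  P3=20  P4=9
Turnaround (C−A): P0=17  P1=15  P2=11  P3=17  P4=9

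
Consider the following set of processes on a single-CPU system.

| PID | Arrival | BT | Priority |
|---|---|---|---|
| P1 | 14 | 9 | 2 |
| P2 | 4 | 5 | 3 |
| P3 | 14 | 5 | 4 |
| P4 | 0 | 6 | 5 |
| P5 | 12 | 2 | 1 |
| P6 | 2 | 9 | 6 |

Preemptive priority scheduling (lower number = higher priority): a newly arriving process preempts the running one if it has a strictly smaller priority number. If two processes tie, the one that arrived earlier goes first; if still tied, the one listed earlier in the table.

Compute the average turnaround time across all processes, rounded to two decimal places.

Timeline: | P4 0-4 | P2 4-9 | P4 9-11 | P6 11-12 | P5 12-14 | P1 14-23 | P3 23-28 | P6 28-36 |
Completion: P1=23  P2=9  P3=28  P4=11  P5=14  P6=36
Turnaround (C−A): P1=9  P2=5  P3=14  P4=11  P5=2  P6=34
Turnaround times: P1=9, P2=5, P3=14, P4=11, P5=2, P6=34
Average turnaround = (9+5+14+11+2+34) / 6 = 75/6 = 12.50

12.50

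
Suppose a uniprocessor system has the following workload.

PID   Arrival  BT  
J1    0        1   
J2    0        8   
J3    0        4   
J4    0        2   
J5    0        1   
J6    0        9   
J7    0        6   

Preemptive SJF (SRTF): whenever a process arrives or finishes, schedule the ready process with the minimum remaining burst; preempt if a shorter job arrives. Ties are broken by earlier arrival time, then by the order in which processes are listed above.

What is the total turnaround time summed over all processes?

82

Schedule: | J1 0-1 | J5 1-2 | J4 2-4 | J3 4-8 | J7 8-14 | J2 14-22 | J6 22-31 |
Completion: J1=1  J2=22  J3=8  J4=4  J5=2  J6=31  J7=14
Turnaround = completion − arrival: J1=1, J2=22, J3=8, J4=4, J5=2, J6=31, J7=14
Total turnaround = 1 + 22 + 8 + 4 + 2 + 31 + 14 = 82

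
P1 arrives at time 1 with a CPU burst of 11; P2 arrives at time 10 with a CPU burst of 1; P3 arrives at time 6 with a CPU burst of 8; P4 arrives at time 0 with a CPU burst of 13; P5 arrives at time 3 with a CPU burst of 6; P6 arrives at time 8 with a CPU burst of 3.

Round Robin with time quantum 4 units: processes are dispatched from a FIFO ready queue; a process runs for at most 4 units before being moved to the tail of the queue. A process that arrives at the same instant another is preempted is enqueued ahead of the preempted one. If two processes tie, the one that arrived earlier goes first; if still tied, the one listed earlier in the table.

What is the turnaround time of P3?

32

Gantt: | P4 0-4 | P1 4-8 | P5 8-12 | P4 12-16 | P3 16-20 | P6 20-23 | P1 23-27 | P2 27-28 | P5 28-30 | P4 30-34 | P3 34-38 | P1 38-41 | P4 41-42 |
Completion: P1=41  P2=28  P3=38  P4=42  P5=30  P6=23
Turnaround (C−A): P1=40  P2=18  P3=32  P4=42  P5=27  P6=15
Turnaround(P3) = completion − arrival = 38 − 6 = 32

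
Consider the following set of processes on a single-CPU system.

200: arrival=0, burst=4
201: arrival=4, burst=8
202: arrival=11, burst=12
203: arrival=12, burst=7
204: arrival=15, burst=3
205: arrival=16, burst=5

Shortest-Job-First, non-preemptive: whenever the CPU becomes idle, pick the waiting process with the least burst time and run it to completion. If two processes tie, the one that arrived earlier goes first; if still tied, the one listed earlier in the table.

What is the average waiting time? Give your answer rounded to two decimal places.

Gantt: | 200 0-4 | 201 4-12 | 203 12-19 | 204 19-22 | 205 22-27 | 202 27-39 |
Completion: 200=4  201=12  202=39  203=19  204=22  205=27
Turnaround (C−A): 200=4  201=8  202=28  203=7  204=7  205=11
Waiting times: 200=0, 201=0, 202=16, 203=0, 204=4, 205=6
Average waiting = (0+0+16+0+4+6) / 6 = 26/6 = 4.33

4.33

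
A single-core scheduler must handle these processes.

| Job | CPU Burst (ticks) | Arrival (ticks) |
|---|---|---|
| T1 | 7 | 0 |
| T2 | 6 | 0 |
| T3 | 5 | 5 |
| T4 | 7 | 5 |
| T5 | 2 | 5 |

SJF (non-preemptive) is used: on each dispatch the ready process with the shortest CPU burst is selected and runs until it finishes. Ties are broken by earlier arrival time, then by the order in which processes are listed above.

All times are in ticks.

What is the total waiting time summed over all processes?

32

Schedule: | T2 0-6 | T5 6-8 | T3 8-13 | T1 13-20 | T4 20-27 |
Completion: T1=20  T2=6  T3=13  T4=27  T5=8
Turnaround (C−A): T1=20  T2=6  T3=8  T4=22  T5=3
Waiting = turnaround − burst: T1=13, T2=0, T3=3, T4=15, T5=1
Total waiting = 13 + 0 + 3 + 15 + 1 = 32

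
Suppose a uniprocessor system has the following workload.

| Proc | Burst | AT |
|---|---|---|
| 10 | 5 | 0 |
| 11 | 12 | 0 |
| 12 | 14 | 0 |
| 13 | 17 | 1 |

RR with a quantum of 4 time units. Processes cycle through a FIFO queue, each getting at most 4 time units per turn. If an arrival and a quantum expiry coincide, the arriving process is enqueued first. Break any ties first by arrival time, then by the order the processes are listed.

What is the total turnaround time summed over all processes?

Timeline: | 10 0-4 | 11 4-8 | 12 8-12 | 13 12-16 | 10 16-17 | 11 17-21 | 12 21-25 | 13 25-29 | 11 29-33 | 12 33-37 | 13 37-41 | 12 41-43 | 13 43-48 |
Completion: 10=17  11=33  12=43  13=48
Turnaround (C−A): 10=17  11=33  12=43  13=47
Turnaround = completion − arrival: 10=17, 11=33, 12=43, 13=47
Total turnaround = 17 + 33 + 43 + 47 = 140

140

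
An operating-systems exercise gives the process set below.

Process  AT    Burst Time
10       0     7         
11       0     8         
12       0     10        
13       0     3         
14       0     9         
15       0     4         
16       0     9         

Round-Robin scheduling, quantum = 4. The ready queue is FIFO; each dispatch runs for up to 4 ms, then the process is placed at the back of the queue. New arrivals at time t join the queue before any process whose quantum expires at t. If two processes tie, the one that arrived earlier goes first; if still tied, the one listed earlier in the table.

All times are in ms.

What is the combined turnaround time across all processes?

249

Schedule: | 10 0-4 | 11 4-8 | 12 8-12 | 13 12-15 | 14 15-19 | 15 19-23 | 16 23-27 | 10 27-30 | 11 30-34 | 12 34-38 | 14 38-42 | 16 42-46 | 12 46-48 | 14 48-49 | 16 49-50 |
Completion: 10=30  11=34  12=48  13=15  14=49  15=23  16=50
Turnaround = completion − arrival: 10=30, 11=34, 12=48, 13=15, 14=49, 15=23, 16=50
Total turnaround = 30 + 34 + 48 + 15 + 49 + 23 + 50 = 249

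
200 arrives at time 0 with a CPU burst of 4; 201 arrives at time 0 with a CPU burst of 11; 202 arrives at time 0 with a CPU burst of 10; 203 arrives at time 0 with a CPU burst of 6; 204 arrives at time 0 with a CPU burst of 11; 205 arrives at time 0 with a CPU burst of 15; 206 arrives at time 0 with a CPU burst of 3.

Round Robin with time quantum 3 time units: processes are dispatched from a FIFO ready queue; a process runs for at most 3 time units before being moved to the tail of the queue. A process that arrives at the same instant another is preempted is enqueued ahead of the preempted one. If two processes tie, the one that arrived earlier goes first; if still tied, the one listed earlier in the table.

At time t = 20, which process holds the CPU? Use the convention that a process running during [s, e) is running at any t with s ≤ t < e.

Gantt: | 200 0-3 | 201 3-6 | 202 6-9 | 203 9-12 | 204 12-15 | 205 15-18 | 206 18-21 | 200 21-22 | 201 22-25 | 202 25-28 | 203 28-31 | 204 31-34 | 205 34-37 | 201 37-40 | 202 40-43 | 204 43-46 | 205 46-49 | 201 49-51 | 202 51-52 | 204 52-54 | 205 54-60 |
Completion: 200=22  201=51  202=52  203=31  204=54  205=60  206=21

206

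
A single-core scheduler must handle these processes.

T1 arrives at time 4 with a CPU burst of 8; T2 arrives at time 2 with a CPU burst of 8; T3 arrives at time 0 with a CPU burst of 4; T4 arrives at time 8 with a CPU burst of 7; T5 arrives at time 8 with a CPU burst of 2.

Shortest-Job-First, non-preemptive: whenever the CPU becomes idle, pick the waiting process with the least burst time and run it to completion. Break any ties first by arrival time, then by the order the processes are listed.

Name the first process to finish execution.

Schedule: | T3 0-4 | T2 4-12 | T5 12-14 | T4 14-21 | T1 21-29 |
Completion: T1=29  T2=12  T3=4  T4=21  T5=14
Finish order: T3 → T2 → T5 → T4 → T1

T3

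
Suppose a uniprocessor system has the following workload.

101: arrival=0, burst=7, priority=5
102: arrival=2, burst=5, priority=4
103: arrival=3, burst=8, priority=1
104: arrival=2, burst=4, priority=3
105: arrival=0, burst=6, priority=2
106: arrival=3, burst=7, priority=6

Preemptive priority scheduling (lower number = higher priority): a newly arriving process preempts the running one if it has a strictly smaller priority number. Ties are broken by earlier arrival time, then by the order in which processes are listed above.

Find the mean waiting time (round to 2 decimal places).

14.33

Schedule: | 105 0-3 | 103 3-11 | 105 11-14 | 104 14-18 | 102 18-23 | 101 23-30 | 106 30-37 |
Completion: 101=30  102=23  103=11  104=18  105=14  106=37
Waiting times: 101=23, 102=16, 103=0, 104=12, 105=8, 106=27
Average waiting = (23+16+0+12+8+27) / 6 = 86/6 = 14.33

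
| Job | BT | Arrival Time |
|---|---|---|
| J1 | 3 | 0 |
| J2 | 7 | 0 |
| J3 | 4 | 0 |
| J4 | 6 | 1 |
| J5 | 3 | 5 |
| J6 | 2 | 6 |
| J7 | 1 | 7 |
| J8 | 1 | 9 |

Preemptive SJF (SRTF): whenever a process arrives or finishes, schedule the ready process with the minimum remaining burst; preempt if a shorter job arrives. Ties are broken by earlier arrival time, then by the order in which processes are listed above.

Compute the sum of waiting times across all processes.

Gantt: | J1 0-3 | J3 3-7 | J7 7-8 | J6 8-10 | J8 10-11 | J5 11-14 | J4 14-20 | J2 20-27 |
Completion: J1=3  J2=27  J3=7  J4=20  J5=14  J6=10  J7=8  J8=11
Turnaround (C−A): J1=3  J2=27  J3=7  J4=19  J5=9  J6=4  J7=1  J8=2
Waiting = turnaround − burst: J1=0, J2=20, J3=3, J4=13, J5=6, J6=2, J7=0, J8=1
Total waiting = 0 + 20 + 3 + 13 + 6 + 2 + 0 + 1 = 45

45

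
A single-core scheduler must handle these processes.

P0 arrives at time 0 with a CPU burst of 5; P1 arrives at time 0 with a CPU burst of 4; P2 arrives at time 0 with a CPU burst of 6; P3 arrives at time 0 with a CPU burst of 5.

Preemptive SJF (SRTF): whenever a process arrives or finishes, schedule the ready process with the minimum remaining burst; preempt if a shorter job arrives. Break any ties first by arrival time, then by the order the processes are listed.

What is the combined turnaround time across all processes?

Gantt: | P1 0-4 | P0 4-9 | P3 9-14 | P2 14-20 |
Completion: P0=9  P1=4  P2=20  P3=14
Turnaround (C−A): P0=9  P1=4  P2=20  P3=14
Turnaround = completion − arrival: P0=9, P1=4, P2=20, P3=14
Total turnaround = 9 + 4 + 20 + 14 = 47

47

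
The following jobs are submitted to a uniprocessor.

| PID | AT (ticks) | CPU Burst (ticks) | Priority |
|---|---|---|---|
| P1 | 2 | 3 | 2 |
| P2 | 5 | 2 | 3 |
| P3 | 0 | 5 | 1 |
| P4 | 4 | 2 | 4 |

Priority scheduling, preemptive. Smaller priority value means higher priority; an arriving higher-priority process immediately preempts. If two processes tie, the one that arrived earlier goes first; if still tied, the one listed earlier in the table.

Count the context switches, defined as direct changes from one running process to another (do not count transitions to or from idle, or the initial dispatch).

Gantt: | P3 0-5 | P1 5-8 | P2 8-10 | P4 10-12 |
Completion: P1=8  P2=10  P3=5  P4=12

3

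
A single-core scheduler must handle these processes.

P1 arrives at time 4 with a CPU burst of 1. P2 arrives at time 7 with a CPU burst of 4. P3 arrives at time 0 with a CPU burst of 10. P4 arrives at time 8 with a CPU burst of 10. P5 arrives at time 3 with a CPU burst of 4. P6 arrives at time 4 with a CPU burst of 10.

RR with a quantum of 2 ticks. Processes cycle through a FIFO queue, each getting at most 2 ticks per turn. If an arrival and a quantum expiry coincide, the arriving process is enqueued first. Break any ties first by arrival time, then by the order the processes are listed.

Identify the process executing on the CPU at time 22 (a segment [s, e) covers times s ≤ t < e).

P2

Schedule: | P3 0-4 | P5 4-6 | P1 6-7 | P6 7-9 | P3 9-11 | P5 11-13 | P2 13-15 | P4 15-17 | P6 17-19 | P3 19-21 | P2 21-23 | P4 23-25 | P6 25-27 | P3 27-29 | P4 29-31 | P6 31-33 | P4 33-35 | P6 35-37 | P4 37-39 |
Completion: P1=7  P2=23  P3=29  P4=39  P5=13  P6=37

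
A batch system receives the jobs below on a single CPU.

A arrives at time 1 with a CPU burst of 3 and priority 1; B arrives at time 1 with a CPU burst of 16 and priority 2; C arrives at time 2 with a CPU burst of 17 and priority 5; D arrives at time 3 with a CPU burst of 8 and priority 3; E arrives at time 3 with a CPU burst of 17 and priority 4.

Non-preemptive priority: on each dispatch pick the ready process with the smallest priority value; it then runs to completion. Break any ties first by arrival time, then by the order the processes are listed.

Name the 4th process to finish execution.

E

Timeline: | idle 0-1 | A 1-4 | B 4-20 | D 20-28 | E 28-45 | C 45-62 |
Completion: A=4  B=20  C=62  D=28  E=45
Finish order: A → B → D → E → C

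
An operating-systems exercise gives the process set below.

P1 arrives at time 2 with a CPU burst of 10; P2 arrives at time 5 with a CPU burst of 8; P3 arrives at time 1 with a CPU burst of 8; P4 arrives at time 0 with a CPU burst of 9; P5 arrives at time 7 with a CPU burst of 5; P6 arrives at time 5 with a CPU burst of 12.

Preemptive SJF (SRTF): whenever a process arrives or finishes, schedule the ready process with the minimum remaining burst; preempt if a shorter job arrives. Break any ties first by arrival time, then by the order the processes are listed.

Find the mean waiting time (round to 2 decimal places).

15.83

Schedule: | P4 0-9 | P5 9-14 | P3 14-22 | P2 22-30 | P1 30-40 | P6 40-52 |
Completion: P1=40  P2=30  P3=22  P4=9  P5=14  P6=52
Turnaround (C−A): P1=38  P2=25  P3=21  P4=9  P5=7  P6=47
Waiting times: P1=28, P2=17, P3=13, P4=0, P5=2, P6=35
Average waiting = (28+17+13+0+2+35) / 6 = 95/6 = 15.83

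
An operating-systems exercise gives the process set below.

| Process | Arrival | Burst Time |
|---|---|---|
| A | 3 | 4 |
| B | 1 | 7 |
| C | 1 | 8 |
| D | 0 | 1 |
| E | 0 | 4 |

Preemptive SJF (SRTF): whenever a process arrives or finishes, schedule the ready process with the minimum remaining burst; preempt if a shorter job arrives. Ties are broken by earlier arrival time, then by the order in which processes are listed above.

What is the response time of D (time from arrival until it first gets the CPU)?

Timeline: | D 0-1 | E 1-5 | A 5-9 | B 9-16 | C 16-24 |
Completion: A=9  B=16  C=24  D=1  E=5
Response(D) = first start − arrival = 0 − 0 = 0

0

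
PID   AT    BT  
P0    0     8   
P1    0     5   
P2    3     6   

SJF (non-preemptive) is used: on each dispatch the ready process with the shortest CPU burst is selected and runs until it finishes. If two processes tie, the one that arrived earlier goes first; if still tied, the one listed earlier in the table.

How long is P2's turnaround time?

8

Timeline: | P1 0-5 | P2 5-11 | P0 11-19 |
Completion: P0=19  P1=5  P2=11
Turnaround (C−A): P0=19  P1=5  P2=8
Turnaround(P2) = completion − arrival = 11 − 3 = 8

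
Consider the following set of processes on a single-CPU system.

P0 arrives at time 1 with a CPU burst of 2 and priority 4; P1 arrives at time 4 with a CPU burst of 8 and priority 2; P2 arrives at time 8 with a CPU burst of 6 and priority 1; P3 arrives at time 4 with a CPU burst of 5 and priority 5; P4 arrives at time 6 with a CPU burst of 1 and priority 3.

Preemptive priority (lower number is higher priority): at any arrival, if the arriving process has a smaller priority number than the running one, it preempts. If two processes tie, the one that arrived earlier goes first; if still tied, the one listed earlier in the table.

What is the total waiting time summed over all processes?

33

Timeline: | idle 0-1 | P0 1-3 | idle 3-4 | P1 4-8 | P2 8-14 | P1 14-18 | P4 18-19 | P3 19-24 |
Completion: P0=3  P1=18  P2=14  P3=24  P4=19
Waiting = turnaround − burst: P0=0, P1=6, P2=0, P3=15, P4=12
Total waiting = 0 + 6 + 0 + 15 + 12 = 33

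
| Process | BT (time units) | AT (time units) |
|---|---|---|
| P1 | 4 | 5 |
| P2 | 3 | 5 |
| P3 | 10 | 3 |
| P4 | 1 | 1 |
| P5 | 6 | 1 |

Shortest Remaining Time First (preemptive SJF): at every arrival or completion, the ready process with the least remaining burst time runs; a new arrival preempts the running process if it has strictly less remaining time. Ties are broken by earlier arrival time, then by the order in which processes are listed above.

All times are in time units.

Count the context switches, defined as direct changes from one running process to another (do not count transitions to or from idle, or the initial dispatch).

Timeline: | idle 0-1 | P4 1-2 | P5 2-8 | P2 8-11 | P1 11-15 | P3 15-25 |
Completion: P1=15  P2=11  P3=25  P4=2  P5=8

4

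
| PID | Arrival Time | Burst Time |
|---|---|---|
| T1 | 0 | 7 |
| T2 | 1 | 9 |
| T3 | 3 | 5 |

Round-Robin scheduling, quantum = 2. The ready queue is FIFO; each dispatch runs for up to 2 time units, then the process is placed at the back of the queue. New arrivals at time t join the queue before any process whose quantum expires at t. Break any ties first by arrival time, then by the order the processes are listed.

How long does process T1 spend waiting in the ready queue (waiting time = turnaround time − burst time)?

Schedule: | T1 0-2 | T2 2-4 | T1 4-6 | T3 6-8 | T2 8-10 | T1 10-12 | T3 12-14 | T2 14-16 | T1 16-17 | T3 17-18 | T2 18-21 |
Completion: T1=17  T2=21  T3=18
Waiting(T1) = turnaround − burst = 17 − 7 = 10

10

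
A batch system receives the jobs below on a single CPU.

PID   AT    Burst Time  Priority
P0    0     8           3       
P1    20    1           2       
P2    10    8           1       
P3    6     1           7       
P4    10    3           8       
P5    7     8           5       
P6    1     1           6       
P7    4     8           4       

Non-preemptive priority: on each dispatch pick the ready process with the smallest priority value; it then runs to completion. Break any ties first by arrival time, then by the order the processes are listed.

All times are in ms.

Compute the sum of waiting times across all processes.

Timeline: | P0 0-8 | P7 8-16 | P2 16-24 | P1 24-25 | P5 25-33 | P6 33-34 | P3 34-35 | P4 35-38 |
Completion: P0=8  P1=25  P2=24  P3=35  P4=38  P5=33  P6=34  P7=16
Turnaround (C−A): P0=8  P1=5  P2=14  P3=29  P4=28  P5=26  P6=33  P7=12
Waiting = turnaround − burst: P0=0, P1=4, P2=6, P3=28, P4=25, P5=18, P6=32, P7=4
Total waiting = 0 + 4 + 6 + 28 + 25 + 18 + 32 + 4 = 117

117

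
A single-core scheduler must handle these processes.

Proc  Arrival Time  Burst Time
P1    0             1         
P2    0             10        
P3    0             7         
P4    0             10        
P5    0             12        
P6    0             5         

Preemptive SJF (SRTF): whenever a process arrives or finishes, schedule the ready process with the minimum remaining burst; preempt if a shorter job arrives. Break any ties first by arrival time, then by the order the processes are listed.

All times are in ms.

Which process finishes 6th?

Gantt: | P1 0-1 | P6 1-6 | P3 6-13 | P2 13-23 | P4 23-33 | P5 33-45 |
Completion: P1=1  P2=23  P3=13  P4=33  P5=45  P6=6
Finish order: P1 → P6 → P3 → P2 → P4 → P5

P5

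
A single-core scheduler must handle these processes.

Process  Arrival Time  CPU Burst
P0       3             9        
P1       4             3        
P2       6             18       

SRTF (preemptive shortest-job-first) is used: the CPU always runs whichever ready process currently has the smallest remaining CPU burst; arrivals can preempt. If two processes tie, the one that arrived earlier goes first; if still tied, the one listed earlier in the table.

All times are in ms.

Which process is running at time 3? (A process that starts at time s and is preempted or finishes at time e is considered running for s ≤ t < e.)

P0

Schedule: | idle 0-3 | P0 3-4 | P1 4-7 | P0 7-15 | P2 15-33 |
Completion: P0=15  P1=7  P2=33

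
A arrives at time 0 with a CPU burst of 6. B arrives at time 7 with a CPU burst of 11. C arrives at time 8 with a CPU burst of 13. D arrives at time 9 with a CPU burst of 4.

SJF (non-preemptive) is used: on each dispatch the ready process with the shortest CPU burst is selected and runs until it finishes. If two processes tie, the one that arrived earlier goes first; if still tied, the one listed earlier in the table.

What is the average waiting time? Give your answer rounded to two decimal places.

Timeline: | A 0-6 | idle 6-7 | B 7-18 | D 18-22 | C 22-35 |
Completion: A=6  B=18  C=35  D=22
Turnaround (C−A): A=6  B=11  C=27  D=13
Waiting times: A=0, B=0, C=14, D=9
Average waiting = (0+0+14+9) / 4 = 23/4 = 5.75

5.75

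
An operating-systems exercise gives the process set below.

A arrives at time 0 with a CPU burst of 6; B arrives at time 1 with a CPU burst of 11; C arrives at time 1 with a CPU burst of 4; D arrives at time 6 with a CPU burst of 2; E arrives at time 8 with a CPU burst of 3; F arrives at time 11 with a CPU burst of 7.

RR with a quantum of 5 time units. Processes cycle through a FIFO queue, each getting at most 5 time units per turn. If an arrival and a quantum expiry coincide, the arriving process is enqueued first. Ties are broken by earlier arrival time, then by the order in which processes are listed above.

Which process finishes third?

D

Gantt: | A 0-5 | B 5-10 | C 10-14 | A 14-15 | D 15-17 | E 17-20 | B 20-25 | F 25-30 | B 30-31 | F 31-33 |
Completion: A=15  B=31  C=14  D=17  E=20  F=33
Turnaround (C−A): A=15  B=30  C=13  D=11  E=12  F=22
Finish order: C → A → D → E → B → F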